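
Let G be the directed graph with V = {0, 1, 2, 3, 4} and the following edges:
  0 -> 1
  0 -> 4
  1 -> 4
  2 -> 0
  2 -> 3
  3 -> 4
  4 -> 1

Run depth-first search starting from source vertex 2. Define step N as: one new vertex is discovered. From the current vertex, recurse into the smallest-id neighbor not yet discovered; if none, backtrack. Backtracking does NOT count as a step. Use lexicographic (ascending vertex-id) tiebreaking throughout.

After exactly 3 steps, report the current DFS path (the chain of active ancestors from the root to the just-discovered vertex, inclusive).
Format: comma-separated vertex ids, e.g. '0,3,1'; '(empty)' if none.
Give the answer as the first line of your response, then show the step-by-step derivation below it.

2,0,1

step 1: discover 2; path=2; order=2
step 2: discover 0; path=2>0; order=2,0
step 3: discover 1; path=2>0>1; order=2,0,1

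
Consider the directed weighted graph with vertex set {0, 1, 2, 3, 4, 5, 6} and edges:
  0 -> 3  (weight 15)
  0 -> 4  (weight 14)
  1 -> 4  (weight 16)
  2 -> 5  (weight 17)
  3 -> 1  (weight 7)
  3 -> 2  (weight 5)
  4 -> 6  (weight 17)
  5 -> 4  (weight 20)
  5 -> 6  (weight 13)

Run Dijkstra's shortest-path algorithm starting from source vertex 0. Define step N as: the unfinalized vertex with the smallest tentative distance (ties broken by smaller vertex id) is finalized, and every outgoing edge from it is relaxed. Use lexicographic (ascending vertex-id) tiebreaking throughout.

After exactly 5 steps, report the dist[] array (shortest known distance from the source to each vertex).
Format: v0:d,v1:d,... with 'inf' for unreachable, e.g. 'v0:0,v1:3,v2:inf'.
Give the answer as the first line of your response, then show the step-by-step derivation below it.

v0:0,v1:22,v2:20,v3:15,v4:14,v5:37,v6:31

step 1: dist = v0:0,v1:inf,v2:inf,v3:15,v4:14,v5:inf,v6:inf
step 2: dist = v0:0,v1:inf,v2:inf,v3:15,v4:14,v5:inf,v6:31
step 3: dist = v0:0,v1:22,v2:20,v3:15,v4:14,v5:inf,v6:31
step 4: dist = v0:0,v1:22,v2:20,v3:15,v4:14,v5:37,v6:31
step 5: dist = v0:0,v1:22,v2:20,v3:15,v4:14,v5:37,v6:31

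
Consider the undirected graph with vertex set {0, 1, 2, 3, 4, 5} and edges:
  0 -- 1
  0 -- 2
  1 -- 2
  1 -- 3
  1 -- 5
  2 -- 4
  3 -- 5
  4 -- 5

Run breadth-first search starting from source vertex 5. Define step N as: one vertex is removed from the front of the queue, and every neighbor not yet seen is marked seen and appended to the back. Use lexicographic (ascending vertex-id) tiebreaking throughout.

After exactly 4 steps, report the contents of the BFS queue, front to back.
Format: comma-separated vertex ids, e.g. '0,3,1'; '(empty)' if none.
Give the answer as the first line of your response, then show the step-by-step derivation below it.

0,2

step 1: dequeue 5; queue=[1,3,4]; order=5
step 2: dequeue 1; queue=[3,4,0,2]; order=5,1
step 3: dequeue 3; queue=[4,0,2]; order=5,1,3
step 4: dequeue 4; queue=[0,2]; order=5,1,3,4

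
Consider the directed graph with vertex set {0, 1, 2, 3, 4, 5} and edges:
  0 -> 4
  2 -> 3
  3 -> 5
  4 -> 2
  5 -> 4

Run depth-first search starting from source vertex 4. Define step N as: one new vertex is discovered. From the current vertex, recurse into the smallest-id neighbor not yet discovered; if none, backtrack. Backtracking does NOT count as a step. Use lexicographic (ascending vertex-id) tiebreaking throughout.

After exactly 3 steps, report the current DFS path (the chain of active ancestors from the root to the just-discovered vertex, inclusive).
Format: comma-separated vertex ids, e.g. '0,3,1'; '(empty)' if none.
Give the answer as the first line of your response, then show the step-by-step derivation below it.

4,2,3

step 1: discover 4; path=4; order=4
step 2: discover 2; path=4>2; order=4,2
step 3: discover 3; path=4>2>3; order=4,2,3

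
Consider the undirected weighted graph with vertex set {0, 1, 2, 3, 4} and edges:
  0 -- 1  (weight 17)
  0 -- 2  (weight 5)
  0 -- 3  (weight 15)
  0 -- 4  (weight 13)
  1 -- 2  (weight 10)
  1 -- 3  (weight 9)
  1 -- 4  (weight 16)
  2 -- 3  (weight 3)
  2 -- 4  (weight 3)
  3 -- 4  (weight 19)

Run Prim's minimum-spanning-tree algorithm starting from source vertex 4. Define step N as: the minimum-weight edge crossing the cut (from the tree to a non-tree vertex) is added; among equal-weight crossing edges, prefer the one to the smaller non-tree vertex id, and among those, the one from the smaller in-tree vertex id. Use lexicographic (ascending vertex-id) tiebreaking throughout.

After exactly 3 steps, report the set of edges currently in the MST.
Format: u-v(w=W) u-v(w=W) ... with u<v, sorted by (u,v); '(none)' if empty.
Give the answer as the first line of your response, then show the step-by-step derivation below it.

0-2(w=5) 2-3(w=3) 2-4(w=3)

step 1: add edge 2-4 (w=3); MST = {2-4(w=3)}
step 2: add edge 2-3 (w=3); MST = {2-3(w=3) 2-4(w=3)}
step 3: add edge 0-2 (w=5); MST = {0-2(w=5) 2-3(w=3) 2-4(w=3)}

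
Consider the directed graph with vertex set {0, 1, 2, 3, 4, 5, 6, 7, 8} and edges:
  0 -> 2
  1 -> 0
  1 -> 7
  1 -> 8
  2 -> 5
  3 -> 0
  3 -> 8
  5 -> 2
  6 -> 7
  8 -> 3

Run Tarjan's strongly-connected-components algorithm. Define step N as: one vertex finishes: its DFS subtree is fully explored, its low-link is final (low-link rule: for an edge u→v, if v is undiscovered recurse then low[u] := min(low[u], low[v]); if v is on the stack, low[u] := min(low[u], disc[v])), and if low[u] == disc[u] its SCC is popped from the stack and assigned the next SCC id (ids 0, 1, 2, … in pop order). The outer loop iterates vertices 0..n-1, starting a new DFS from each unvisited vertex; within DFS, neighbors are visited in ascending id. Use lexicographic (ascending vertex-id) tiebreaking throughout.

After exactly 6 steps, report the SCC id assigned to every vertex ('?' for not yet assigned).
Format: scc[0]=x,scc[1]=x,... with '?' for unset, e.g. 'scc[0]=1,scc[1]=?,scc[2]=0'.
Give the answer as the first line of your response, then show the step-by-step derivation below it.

scc[0]=1,scc[1]=?,scc[2]=0,scc[3]=3,scc[4]=?,scc[5]=0,scc[6]=?,scc[7]=2,scc[8]=3

step 1: low=(low[0]=0,low[1]=?,low[2]=1,low[3]=?,low[4]=?,low[5]=1,low[6]=?,low[7]=?,low[8]=?); scc=(scc[0]=?,scc[1]=?,scc[2]=?,scc[3]=?,scc[4]=?,scc[5]=?,scc[6]=?,scc[7]=?,scc[8]=?)
step 2: low=(low[0]=0,low[1]=?,low[2]=1,low[3]=?,low[4]=?,low[5]=1,low[6]=?,low[7]=?,low[8]=?); scc=(scc[0]=?,scc[1]=?,scc[2]=0,scc[3]=?,scc[4]=?,scc[5]=0,scc[6]=?,scc[7]=?,scc[8]=?)
step 3: low=(low[0]=0,low[1]=?,low[2]=1,low[3]=?,low[4]=?,low[5]=1,low[6]=?,low[7]=?,low[8]=?); scc=(scc[0]=1,scc[1]=?,scc[2]=0,scc[3]=?,scc[4]=?,scc[5]=0,scc[6]=?,scc[7]=?,scc[8]=?)
step 4: low=(low[0]=0,low[1]=3,low[2]=1,low[3]=?,low[4]=?,low[5]=1,low[6]=?,low[7]=4,low[8]=?); scc=(scc[0]=1,scc[1]=?,scc[2]=0,scc[3]=?,scc[4]=?,scc[5]=0,scc[6]=?,scc[7]=2,scc[8]=?)
step 5: low=(low[0]=0,low[1]=3,low[2]=1,low[3]=5,low[4]=?,low[5]=1,low[6]=?,low[7]=4,low[8]=5); scc=(scc[0]=1,scc[1]=?,scc[2]=0,scc[3]=?,scc[4]=?,scc[5]=0,scc[6]=?,scc[7]=2,scc[8]=?)
step 6: low=(low[0]=0,low[1]=3,low[2]=1,low[3]=5,low[4]=?,low[5]=1,low[6]=?,low[7]=4,low[8]=5); scc=(scc[0]=1,scc[1]=?,scc[2]=0,scc[3]=3,scc[4]=?,scc[5]=0,scc[6]=?,scc[7]=2,scc[8]=3)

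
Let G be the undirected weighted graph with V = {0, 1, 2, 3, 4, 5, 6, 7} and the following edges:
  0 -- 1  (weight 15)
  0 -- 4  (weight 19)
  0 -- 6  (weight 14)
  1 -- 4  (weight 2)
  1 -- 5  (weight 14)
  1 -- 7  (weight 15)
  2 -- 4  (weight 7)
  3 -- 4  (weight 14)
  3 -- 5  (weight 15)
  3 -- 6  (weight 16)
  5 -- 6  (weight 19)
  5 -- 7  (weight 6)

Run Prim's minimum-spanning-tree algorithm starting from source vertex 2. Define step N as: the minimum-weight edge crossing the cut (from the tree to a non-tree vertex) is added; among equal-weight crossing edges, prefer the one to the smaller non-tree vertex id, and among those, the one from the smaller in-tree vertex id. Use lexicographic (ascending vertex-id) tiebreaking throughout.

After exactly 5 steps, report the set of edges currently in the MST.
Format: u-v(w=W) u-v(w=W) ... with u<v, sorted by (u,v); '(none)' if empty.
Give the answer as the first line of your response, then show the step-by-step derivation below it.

1-4(w=2) 1-5(w=14) 2-4(w=7) 3-4(w=14) 5-7(w=6)

step 1: add edge 2-4 (w=7); MST = {2-4(w=7)}
step 2: add edge 1-4 (w=2); MST = {1-4(w=2) 2-4(w=7)}
step 3: add edge 3-4 (w=14); MST = {1-4(w=2) 2-4(w=7) 3-4(w=14)}
step 4: add edge 1-5 (w=14); MST = {1-4(w=2) 1-5(w=14) 2-4(w=7) 3-4(w=14)}
step 5: add edge 5-7 (w=6); MST = {1-4(w=2) 1-5(w=14) 2-4(w=7) 3-4(w=14) 5-7(w=6)}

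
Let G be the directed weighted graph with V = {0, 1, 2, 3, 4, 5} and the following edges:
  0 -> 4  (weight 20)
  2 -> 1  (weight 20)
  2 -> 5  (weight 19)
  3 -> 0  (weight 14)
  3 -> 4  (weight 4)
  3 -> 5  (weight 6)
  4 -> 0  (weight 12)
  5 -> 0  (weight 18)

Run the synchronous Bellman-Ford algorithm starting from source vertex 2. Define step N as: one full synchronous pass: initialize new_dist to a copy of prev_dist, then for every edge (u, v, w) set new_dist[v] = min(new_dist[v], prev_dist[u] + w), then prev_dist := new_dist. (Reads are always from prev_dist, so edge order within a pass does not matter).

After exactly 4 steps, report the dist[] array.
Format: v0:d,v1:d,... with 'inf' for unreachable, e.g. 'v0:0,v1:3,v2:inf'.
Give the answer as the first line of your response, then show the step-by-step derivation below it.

v0:37,v1:20,v2:0,v3:inf,v4:57,v5:19

step 1: dist = v0:inf,v1:20,v2:0,v3:inf,v4:inf,v5:19
step 2: dist = v0:37,v1:20,v2:0,v3:inf,v4:inf,v5:19
step 3: dist = v0:37,v1:20,v2:0,v3:inf,v4:57,v5:19
step 4: dist = v0:37,v1:20,v2:0,v3:inf,v4:57,v5:19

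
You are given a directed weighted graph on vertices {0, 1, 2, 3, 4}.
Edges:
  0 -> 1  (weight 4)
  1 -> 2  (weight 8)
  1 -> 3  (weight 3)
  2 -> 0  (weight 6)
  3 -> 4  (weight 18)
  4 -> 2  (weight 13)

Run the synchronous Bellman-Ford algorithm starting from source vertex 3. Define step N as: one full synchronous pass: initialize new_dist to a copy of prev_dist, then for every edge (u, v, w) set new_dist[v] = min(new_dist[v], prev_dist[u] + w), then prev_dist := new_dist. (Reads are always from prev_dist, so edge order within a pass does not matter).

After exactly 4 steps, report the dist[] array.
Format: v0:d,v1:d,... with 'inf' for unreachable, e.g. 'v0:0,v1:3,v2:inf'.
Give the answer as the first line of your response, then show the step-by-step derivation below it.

v0:37,v1:41,v2:31,v3:0,v4:18

step 1: dist = v0:inf,v1:inf,v2:inf,v3:0,v4:18
step 2: dist = v0:inf,v1:inf,v2:31,v3:0,v4:18
step 3: dist = v0:37,v1:inf,v2:31,v3:0,v4:18
step 4: dist = v0:37,v1:41,v2:31,v3:0,v4:18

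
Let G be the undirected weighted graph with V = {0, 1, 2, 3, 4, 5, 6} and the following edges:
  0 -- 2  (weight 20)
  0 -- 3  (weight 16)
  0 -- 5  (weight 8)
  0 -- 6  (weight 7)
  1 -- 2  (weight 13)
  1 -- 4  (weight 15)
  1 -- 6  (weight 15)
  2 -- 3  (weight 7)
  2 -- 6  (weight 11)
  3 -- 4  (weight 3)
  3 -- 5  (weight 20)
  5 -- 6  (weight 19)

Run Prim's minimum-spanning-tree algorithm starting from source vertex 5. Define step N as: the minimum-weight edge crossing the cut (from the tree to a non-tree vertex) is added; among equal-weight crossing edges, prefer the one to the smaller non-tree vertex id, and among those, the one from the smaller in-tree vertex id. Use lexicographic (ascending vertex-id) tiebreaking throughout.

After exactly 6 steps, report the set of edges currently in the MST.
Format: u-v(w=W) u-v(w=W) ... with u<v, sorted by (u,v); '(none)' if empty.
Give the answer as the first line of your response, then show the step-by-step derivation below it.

0-5(w=8) 0-6(w=7) 1-2(w=13) 2-3(w=7) 2-6(w=11) 3-4(w=3)

step 1: add edge 0-5 (w=8); MST = {0-5(w=8)}
step 2: add edge 0-6 (w=7); MST = {0-5(w=8) 0-6(w=7)}
step 3: add edge 2-6 (w=11); MST = {0-5(w=8) 0-6(w=7) 2-6(w=11)}
step 4: add edge 2-3 (w=7); MST = {0-5(w=8) 0-6(w=7) 2-3(w=7) 2-6(w=11)}
step 5: add edge 3-4 (w=3); MST = {0-5(w=8) 0-6(w=7) 2-3(w=7) 2-6(w=11) 3-4(w=3)}
step 6: add edge 1-2 (w=13); MST = {0-5(w=8) 0-6(w=7) 1-2(w=13) 2-3(w=7) 2-6(w=11) 3-4(w=3)}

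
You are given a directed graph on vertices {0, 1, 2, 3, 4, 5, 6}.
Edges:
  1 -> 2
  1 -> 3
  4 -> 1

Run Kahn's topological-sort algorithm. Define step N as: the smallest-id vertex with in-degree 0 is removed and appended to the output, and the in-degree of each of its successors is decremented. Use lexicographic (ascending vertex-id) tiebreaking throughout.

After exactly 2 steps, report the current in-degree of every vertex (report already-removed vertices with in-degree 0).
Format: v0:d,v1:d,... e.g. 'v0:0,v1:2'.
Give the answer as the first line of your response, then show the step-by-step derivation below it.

v0:0,v1:0,v2:1,v3:1,v4:0,v5:0,v6:0

step 1: output 0; order=[0]; indeg=(0,1,1,1,0,0,0)
step 2: output 4; order=[0,4]; indeg=(0,0,1,1,0,0,0)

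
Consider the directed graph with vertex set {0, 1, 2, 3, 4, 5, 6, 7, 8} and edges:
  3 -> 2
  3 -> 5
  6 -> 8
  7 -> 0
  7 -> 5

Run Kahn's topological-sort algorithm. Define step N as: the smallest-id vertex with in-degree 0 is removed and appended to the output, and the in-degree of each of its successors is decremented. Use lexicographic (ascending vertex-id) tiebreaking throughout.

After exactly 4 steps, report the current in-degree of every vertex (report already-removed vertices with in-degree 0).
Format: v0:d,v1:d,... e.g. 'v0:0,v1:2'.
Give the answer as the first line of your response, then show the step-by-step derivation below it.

v0:1,v1:0,v2:0,v3:0,v4:0,v5:1,v6:0,v7:0,v8:1

step 1: output 1; order=[1]; indeg=(1,0,1,0,0,2,0,0,1)
step 2: output 3; order=[1,3]; indeg=(1,0,0,0,0,1,0,0,1)
step 3: output 2; order=[1,3,2]; indeg=(1,0,0,0,0,1,0,0,1)
step 4: output 4; order=[1,3,2,4]; indeg=(1,0,0,0,0,1,0,0,1)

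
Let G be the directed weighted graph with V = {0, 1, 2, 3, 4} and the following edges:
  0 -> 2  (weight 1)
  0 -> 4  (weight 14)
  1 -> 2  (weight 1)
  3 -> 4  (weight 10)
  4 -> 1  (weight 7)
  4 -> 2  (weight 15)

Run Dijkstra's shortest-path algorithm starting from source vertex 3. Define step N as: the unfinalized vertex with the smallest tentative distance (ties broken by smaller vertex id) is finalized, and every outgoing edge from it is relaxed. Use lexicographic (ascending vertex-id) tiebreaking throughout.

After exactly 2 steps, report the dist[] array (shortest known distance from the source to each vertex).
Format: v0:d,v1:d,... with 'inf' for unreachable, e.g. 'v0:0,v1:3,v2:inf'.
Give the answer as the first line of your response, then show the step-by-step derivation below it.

v0:inf,v1:17,v2:25,v3:0,v4:10

step 1: dist = v0:inf,v1:inf,v2:inf,v3:0,v4:10
step 2: dist = v0:inf,v1:17,v2:25,v3:0,v4:10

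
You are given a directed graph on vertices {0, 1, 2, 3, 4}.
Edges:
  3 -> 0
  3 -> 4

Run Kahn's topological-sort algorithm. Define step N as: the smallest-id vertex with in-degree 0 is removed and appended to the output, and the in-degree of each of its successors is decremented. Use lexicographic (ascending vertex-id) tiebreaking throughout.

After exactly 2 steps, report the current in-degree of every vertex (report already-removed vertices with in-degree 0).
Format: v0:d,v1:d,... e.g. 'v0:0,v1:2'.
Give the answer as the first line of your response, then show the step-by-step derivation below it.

v0:1,v1:0,v2:0,v3:0,v4:1

step 1: output 1; order=[1]; indeg=(1,0,0,0,1)
step 2: output 2; order=[1,2]; indeg=(1,0,0,0,1)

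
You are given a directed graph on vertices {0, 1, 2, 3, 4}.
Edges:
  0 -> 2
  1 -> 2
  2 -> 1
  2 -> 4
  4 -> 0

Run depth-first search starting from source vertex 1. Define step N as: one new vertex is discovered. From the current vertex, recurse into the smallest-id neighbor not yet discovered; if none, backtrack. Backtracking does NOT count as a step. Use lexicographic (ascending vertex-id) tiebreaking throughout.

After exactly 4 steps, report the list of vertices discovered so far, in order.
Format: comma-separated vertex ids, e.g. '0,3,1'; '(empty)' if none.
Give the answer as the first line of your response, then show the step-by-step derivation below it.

1,2,4,0

step 1: discover 1; path=1; order=1
step 2: discover 2; path=1>2; order=1,2
step 3: discover 4; path=1>2>4; order=1,2,4
step 4: discover 0; path=1>2>4>0; order=1,2,4,0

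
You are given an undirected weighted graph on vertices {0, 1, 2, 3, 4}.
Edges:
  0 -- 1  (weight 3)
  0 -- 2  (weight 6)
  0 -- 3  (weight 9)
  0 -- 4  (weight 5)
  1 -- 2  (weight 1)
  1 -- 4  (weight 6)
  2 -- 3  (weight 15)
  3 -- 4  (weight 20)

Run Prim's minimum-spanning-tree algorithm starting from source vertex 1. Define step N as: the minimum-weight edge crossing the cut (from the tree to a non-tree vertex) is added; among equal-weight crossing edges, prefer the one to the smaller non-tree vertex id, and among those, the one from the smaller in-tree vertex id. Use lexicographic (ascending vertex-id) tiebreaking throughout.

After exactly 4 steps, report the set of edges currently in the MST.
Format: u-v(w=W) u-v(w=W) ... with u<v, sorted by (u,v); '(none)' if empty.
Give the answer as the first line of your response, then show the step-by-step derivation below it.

0-1(w=3) 0-3(w=9) 0-4(w=5) 1-2(w=1)

step 1: add edge 1-2 (w=1); MST = {1-2(w=1)}
step 2: add edge 0-1 (w=3); MST = {0-1(w=3) 1-2(w=1)}
step 3: add edge 0-4 (w=5); MST = {0-1(w=3) 0-4(w=5) 1-2(w=1)}
step 4: add edge 0-3 (w=9); MST = {0-1(w=3) 0-3(w=9) 0-4(w=5) 1-2(w=1)}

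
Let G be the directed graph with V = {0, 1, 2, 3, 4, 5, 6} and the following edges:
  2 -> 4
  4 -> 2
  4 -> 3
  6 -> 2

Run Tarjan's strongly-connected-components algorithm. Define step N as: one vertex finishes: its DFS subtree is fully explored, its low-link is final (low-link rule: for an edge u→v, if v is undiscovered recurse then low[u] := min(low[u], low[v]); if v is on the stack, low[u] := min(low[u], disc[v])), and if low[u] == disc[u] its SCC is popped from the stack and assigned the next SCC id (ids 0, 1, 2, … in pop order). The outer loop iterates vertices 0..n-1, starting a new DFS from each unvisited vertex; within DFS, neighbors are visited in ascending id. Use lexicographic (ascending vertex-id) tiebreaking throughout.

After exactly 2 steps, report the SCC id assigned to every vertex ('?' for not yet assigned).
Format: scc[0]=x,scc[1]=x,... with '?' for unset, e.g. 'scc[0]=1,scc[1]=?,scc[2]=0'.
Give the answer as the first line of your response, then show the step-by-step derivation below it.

scc[0]=0,scc[1]=1,scc[2]=?,scc[3]=?,scc[4]=?,scc[5]=?,scc[6]=?

step 1: low=(low[0]=0,low[1]=?,low[2]=?,low[3]=?,low[4]=?,low[5]=?,low[6]=?); scc=(scc[0]=0,scc[1]=?,scc[2]=?,scc[3]=?,scc[4]=?,scc[5]=?,scc[6]=?)
step 2: low=(low[0]=0,low[1]=1,low[2]=?,low[3]=?,low[4]=?,low[5]=?,low[6]=?); scc=(scc[0]=0,scc[1]=1,scc[2]=?,scc[3]=?,scc[4]=?,scc[5]=?,scc[6]=?)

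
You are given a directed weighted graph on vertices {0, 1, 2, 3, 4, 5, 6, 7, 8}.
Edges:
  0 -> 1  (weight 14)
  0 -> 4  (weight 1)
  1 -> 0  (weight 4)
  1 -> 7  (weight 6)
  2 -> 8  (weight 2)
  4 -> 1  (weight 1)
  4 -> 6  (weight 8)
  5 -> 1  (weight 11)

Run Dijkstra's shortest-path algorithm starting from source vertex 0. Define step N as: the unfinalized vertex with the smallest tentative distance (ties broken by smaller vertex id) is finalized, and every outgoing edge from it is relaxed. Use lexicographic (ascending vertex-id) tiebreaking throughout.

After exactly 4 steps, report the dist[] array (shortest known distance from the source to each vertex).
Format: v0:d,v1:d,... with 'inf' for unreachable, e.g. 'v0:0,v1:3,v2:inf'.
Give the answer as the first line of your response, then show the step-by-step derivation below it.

v0:0,v1:2,v2:inf,v3:inf,v4:1,v5:inf,v6:9,v7:8,v8:inf

step 1: dist = v0:0,v1:14,v2:inf,v3:inf,v4:1,v5:inf,v6:inf,v7:inf,v8:inf
step 2: dist = v0:0,v1:2,v2:inf,v3:inf,v4:1,v5:inf,v6:9,v7:inf,v8:inf
step 3: dist = v0:0,v1:2,v2:inf,v3:inf,v4:1,v5:inf,v6:9,v7:8,v8:inf
step 4: dist = v0:0,v1:2,v2:inf,v3:inf,v4:1,v5:inf,v6:9,v7:8,v8:inf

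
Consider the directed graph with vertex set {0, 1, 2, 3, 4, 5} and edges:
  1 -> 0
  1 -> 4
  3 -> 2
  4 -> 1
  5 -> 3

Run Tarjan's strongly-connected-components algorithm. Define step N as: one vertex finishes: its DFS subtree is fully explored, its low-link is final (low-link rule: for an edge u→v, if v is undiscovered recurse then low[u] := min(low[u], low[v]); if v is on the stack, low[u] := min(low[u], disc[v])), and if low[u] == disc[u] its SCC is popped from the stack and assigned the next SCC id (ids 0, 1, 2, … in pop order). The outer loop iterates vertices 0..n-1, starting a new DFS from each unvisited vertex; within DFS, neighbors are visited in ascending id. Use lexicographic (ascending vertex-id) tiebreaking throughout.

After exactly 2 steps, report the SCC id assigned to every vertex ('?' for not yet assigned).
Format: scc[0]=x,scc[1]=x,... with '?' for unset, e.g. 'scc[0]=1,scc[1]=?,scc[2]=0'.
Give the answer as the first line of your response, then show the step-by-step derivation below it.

scc[0]=0,scc[1]=?,scc[2]=?,scc[3]=?,scc[4]=?,scc[5]=?

step 1: low=(low[0]=0,low[1]=?,low[2]=?,low[3]=?,low[4]=?,low[5]=?); scc=(scc[0]=0,scc[1]=?,scc[2]=?,scc[3]=?,scc[4]=?,scc[5]=?)
step 2: low=(low[0]=0,low[1]=1,low[2]=?,low[3]=?,low[4]=1,low[5]=?); scc=(scc[0]=0,scc[1]=?,scc[2]=?,scc[3]=?,scc[4]=?,scc[5]=?)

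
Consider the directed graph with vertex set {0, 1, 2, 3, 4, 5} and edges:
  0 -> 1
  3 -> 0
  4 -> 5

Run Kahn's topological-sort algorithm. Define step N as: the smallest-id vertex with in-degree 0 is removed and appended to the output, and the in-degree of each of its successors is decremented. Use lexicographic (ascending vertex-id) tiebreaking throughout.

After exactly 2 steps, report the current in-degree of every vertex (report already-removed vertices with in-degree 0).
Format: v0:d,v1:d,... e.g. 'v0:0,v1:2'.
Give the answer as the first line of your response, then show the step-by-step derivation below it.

v0:0,v1:1,v2:0,v3:0,v4:0,v5:1

step 1: output 2; order=[2]; indeg=(1,1,0,0,0,1)
step 2: output 3; order=[2,3]; indeg=(0,1,0,0,0,1)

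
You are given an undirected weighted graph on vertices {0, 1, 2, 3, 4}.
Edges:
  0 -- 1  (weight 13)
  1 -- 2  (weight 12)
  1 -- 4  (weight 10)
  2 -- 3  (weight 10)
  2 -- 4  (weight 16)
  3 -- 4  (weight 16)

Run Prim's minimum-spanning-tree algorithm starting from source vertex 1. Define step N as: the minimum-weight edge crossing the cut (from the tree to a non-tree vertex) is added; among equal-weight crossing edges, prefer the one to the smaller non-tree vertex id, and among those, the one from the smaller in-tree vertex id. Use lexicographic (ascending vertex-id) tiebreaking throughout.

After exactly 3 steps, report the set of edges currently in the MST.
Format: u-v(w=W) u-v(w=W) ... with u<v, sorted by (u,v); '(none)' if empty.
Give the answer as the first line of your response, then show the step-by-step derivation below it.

1-2(w=12) 1-4(w=10) 2-3(w=10)

step 1: add edge 1-4 (w=10); MST = {1-4(w=10)}
step 2: add edge 1-2 (w=12); MST = {1-2(w=12) 1-4(w=10)}
step 3: add edge 2-3 (w=10); MST = {1-2(w=12) 1-4(w=10) 2-3(w=10)}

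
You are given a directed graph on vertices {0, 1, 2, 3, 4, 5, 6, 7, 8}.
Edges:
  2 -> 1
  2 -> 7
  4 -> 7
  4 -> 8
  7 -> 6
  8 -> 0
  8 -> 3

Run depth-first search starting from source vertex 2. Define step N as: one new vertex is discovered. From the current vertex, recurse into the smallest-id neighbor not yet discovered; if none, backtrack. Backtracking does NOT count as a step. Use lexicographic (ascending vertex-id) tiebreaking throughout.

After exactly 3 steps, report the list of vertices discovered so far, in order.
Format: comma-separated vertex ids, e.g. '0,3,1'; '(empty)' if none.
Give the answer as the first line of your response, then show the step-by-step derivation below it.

2,1,7

step 1: discover 2; path=2; order=2
step 2: discover 1; path=2>1; order=2,1
step 3: discover 7; path=2>7; order=2,1,7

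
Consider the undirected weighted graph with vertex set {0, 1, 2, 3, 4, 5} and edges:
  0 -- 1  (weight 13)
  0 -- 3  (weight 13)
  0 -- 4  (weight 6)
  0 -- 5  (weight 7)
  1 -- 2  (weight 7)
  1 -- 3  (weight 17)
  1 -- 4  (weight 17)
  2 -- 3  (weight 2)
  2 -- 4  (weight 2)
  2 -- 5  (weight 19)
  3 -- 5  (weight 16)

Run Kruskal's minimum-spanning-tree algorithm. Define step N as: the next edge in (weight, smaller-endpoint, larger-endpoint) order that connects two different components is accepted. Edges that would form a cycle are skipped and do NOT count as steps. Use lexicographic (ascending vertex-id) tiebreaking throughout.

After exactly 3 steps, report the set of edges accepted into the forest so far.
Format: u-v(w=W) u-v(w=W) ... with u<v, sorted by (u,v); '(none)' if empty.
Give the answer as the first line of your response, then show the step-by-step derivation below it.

0-4(w=6) 2-3(w=2) 2-4(w=2)

step 1: add edge 2-3 (w=2); MST = {2-3(w=2)}
step 2: add edge 2-4 (w=2); MST = {2-3(w=2) 2-4(w=2)}
step 3: add edge 0-4 (w=6); MST = {0-4(w=6) 2-3(w=2) 2-4(w=2)}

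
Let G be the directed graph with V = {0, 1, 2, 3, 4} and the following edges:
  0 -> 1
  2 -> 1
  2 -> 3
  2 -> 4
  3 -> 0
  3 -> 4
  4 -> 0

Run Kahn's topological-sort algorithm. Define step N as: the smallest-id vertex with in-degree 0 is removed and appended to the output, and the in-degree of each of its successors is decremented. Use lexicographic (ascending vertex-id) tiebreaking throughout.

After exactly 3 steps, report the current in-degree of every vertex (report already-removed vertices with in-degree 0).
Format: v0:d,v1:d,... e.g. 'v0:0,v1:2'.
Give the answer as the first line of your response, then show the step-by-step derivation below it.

v0:0,v1:1,v2:0,v3:0,v4:0

step 1: output 2; order=[2]; indeg=(2,1,0,0,1)
step 2: output 3; order=[2,3]; indeg=(1,1,0,0,0)
step 3: output 4; order=[2,3,4]; indeg=(0,1,0,0,0)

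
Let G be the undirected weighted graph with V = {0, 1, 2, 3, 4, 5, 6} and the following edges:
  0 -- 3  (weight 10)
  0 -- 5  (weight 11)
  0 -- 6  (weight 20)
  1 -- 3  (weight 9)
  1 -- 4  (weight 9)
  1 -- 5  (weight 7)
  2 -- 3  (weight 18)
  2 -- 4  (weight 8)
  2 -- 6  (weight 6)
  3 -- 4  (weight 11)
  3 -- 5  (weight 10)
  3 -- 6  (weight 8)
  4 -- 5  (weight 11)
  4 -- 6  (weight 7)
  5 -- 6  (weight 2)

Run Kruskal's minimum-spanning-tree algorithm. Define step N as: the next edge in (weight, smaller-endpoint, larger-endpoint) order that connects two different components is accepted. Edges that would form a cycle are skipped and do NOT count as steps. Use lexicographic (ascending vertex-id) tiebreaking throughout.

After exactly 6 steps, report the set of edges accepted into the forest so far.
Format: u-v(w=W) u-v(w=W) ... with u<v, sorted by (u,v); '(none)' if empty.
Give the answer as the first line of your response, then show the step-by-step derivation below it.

0-3(w=10) 1-5(w=7) 2-6(w=6) 3-6(w=8) 4-6(w=7) 5-6(w=2)

step 1: add edge 5-6 (w=2); MST = {5-6(w=2)}
step 2: add edge 2-6 (w=6); MST = {2-6(w=6) 5-6(w=2)}
step 3: add edge 1-5 (w=7); MST = {1-5(w=7) 2-6(w=6) 5-6(w=2)}
step 4: add edge 4-6 (w=7); MST = {1-5(w=7) 2-6(w=6) 4-6(w=7) 5-6(w=2)}
step 5: add edge 3-6 (w=8); MST = {1-5(w=7) 2-6(w=6) 3-6(w=8) 4-6(w=7) 5-6(w=2)}
step 6: add edge 0-3 (w=10); MST = {0-3(w=10) 1-5(w=7) 2-6(w=6) 3-6(w=8) 4-6(w=7) 5-6(w=2)}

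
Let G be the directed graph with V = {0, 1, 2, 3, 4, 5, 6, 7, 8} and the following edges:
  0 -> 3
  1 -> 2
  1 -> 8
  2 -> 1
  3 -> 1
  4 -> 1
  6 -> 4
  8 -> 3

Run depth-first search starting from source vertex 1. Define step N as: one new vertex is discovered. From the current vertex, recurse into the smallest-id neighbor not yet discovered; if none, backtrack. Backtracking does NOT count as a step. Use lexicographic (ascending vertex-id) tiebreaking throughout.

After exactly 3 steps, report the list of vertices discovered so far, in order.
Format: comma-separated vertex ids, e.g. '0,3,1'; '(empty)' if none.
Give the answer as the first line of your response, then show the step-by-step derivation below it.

1,2,8

step 1: discover 1; path=1; order=1
step 2: discover 2; path=1>2; order=1,2
step 3: discover 8; path=1>8; order=1,2,8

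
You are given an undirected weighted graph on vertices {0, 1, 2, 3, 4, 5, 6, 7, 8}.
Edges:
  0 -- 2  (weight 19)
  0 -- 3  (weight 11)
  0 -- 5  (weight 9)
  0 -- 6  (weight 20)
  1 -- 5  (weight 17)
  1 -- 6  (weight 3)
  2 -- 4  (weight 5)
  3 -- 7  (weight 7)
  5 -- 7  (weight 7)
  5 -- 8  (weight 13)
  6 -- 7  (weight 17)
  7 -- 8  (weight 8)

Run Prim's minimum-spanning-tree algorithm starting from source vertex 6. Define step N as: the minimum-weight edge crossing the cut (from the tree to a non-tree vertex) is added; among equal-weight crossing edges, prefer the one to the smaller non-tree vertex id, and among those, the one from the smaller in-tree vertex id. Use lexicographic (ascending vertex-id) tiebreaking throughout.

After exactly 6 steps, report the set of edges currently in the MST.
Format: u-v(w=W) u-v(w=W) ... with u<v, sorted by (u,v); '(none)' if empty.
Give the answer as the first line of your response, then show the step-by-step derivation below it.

0-5(w=9) 1-5(w=17) 1-6(w=3) 3-7(w=7) 5-7(w=7) 7-8(w=8)

step 1: add edge 1-6 (w=3); MST = {1-6(w=3)}
step 2: add edge 1-5 (w=17); MST = {1-5(w=17) 1-6(w=3)}
step 3: add edge 5-7 (w=7); MST = {1-5(w=17) 1-6(w=3) 5-7(w=7)}
step 4: add edge 3-7 (w=7); MST = {1-5(w=17) 1-6(w=3) 3-7(w=7) 5-7(w=7)}
step 5: add edge 7-8 (w=8); MST = {1-5(w=17) 1-6(w=3) 3-7(w=7) 5-7(w=7) 7-8(w=8)}
step 6: add edge 0-5 (w=9); MST = {0-5(w=9) 1-5(w=17) 1-6(w=3) 3-7(w=7) 5-7(w=7) 7-8(w=8)}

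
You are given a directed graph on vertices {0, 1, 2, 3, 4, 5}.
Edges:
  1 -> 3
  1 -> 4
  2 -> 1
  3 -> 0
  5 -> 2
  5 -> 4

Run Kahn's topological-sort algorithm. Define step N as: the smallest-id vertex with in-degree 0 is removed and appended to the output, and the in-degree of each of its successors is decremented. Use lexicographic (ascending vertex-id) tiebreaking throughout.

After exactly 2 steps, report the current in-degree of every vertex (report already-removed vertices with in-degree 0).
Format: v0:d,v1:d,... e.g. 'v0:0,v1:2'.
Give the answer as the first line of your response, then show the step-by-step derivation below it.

v0:1,v1:0,v2:0,v3:1,v4:1,v5:0

step 1: output 5; order=[5]; indeg=(1,1,0,1,1,0)
step 2: output 2; order=[5,2]; indeg=(1,0,0,1,1,0)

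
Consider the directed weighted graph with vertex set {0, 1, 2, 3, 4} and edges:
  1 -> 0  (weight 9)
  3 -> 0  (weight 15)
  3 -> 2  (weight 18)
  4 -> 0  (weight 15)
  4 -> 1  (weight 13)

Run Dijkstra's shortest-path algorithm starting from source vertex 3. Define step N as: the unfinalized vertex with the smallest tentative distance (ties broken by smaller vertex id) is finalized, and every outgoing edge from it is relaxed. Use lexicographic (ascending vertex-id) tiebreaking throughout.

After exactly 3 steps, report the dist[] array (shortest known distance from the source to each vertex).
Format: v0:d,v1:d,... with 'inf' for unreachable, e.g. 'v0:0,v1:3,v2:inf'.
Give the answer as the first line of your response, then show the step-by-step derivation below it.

v0:15,v1:inf,v2:18,v3:0,v4:inf

step 1: dist = v0:15,v1:inf,v2:18,v3:0,v4:inf
step 2: dist = v0:15,v1:inf,v2:18,v3:0,v4:inf
step 3: dist = v0:15,v1:inf,v2:18,v3:0,v4:inf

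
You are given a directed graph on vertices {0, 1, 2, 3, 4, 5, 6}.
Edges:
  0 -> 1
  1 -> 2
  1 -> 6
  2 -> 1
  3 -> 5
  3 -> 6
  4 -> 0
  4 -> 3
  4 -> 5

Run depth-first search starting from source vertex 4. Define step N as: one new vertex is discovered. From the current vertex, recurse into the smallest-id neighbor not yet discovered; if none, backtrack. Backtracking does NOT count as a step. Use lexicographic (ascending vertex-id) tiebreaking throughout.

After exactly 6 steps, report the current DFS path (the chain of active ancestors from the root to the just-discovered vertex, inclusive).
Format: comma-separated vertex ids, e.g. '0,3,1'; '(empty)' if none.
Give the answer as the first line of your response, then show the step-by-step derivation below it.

4,3

step 1: discover 4; path=4; order=4
step 2: discover 0; path=4>0; order=4,0
step 3: discover 1; path=4>0>1; order=4,0,1
step 4: discover 2; path=4>0>1>2; order=4,0,1,2
step 5: discover 6; path=4>0>1>6; order=4,0,1,2,6
step 6: discover 3; path=4>3; order=4,0,1,2,6,3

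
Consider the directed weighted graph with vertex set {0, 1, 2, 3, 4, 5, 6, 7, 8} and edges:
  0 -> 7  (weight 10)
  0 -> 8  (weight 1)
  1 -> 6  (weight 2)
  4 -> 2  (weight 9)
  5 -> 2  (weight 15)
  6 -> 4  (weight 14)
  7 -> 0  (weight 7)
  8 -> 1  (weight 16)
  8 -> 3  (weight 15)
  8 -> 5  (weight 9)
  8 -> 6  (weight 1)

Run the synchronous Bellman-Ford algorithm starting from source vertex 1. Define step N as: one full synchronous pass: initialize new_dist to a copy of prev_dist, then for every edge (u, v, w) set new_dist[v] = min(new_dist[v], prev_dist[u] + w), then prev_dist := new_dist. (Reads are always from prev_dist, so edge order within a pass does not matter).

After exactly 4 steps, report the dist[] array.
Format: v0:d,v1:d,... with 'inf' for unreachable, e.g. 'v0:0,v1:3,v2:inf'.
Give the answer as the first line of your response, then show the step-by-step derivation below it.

v0:inf,v1:0,v2:25,v3:inf,v4:16,v5:inf,v6:2,v7:inf,v8:inf

step 1: dist = v0:inf,v1:0,v2:inf,v3:inf,v4:inf,v5:inf,v6:2,v7:inf,v8:inf
step 2: dist = v0:inf,v1:0,v2:inf,v3:inf,v4:16,v5:inf,v6:2,v7:inf,v8:inf
step 3: dist = v0:inf,v1:0,v2:25,v3:inf,v4:16,v5:inf,v6:2,v7:inf,v8:inf
step 4: dist = v0:inf,v1:0,v2:25,v3:inf,v4:16,v5:inf,v6:2,v7:inf,v8:inf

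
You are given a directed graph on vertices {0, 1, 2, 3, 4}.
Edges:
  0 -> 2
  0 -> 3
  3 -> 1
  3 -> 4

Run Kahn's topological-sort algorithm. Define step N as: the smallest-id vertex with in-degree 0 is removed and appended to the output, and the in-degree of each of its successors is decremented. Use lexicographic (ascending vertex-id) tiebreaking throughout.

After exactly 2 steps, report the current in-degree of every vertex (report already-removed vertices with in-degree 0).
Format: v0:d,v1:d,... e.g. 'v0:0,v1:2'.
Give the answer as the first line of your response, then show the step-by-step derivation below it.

v0:0,v1:1,v2:0,v3:0,v4:1

step 1: output 0; order=[0]; indeg=(0,1,0,0,1)
step 2: output 2; order=[0,2]; indeg=(0,1,0,0,1)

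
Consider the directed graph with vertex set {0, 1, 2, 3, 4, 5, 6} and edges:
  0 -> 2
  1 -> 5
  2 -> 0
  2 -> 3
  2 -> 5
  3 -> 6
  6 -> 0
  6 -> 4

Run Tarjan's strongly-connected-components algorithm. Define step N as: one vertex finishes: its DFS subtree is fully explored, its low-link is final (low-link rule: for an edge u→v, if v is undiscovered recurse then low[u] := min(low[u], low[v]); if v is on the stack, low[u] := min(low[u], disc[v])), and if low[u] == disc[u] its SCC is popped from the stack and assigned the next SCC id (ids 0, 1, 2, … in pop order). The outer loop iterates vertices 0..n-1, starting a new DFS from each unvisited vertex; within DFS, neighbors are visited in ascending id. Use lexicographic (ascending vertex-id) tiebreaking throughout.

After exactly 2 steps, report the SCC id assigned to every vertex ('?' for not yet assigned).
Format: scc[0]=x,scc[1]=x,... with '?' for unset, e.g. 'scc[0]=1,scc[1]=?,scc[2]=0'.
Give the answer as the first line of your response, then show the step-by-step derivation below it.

scc[0]=?,scc[1]=?,scc[2]=?,scc[3]=?,scc[4]=0,scc[5]=?,scc[6]=?

step 1: low=(low[0]=0,low[1]=?,low[2]=0,low[3]=2,low[4]=4,low[5]=?,low[6]=0); scc=(scc[0]=?,scc[1]=?,scc[2]=?,scc[3]=?,scc[4]=0,scc[5]=?,scc[6]=?)
step 2: low=(low[0]=0,low[1]=?,low[2]=0,low[3]=2,low[4]=4,low[5]=?,low[6]=0); scc=(scc[0]=?,scc[1]=?,scc[2]=?,scc[3]=?,scc[4]=0,scc[5]=?,scc[6]=?)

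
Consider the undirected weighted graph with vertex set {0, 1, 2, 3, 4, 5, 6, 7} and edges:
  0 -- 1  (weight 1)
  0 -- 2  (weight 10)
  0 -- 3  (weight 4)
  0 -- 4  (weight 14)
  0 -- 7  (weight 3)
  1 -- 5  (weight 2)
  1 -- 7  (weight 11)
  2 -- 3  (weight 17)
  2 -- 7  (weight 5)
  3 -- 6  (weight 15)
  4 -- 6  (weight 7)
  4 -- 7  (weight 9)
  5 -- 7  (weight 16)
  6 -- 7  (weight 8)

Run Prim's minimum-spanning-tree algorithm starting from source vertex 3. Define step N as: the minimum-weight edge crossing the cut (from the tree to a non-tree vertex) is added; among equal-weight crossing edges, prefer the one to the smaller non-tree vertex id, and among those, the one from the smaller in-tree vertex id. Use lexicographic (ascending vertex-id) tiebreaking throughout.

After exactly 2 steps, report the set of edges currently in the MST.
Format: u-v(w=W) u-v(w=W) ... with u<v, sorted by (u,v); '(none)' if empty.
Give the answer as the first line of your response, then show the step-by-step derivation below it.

0-1(w=1) 0-3(w=4)

step 1: add edge 0-3 (w=4); MST = {0-3(w=4)}
step 2: add edge 0-1 (w=1); MST = {0-1(w=1) 0-3(w=4)}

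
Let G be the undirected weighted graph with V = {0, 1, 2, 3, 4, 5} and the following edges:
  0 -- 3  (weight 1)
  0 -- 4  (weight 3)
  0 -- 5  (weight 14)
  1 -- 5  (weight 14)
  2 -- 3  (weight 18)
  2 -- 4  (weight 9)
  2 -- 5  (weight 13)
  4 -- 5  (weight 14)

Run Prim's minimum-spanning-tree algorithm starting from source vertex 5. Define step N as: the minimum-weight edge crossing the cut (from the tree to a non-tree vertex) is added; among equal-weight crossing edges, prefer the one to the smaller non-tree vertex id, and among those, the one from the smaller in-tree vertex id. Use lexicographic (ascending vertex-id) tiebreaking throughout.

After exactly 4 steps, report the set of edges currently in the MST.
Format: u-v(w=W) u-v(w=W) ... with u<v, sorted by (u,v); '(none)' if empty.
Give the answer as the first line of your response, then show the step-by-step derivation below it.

0-3(w=1) 0-4(w=3) 2-4(w=9) 2-5(w=13)

step 1: add edge 2-5 (w=13); MST = {2-5(w=13)}
step 2: add edge 2-4 (w=9); MST = {2-4(w=9) 2-5(w=13)}
step 3: add edge 0-4 (w=3); MST = {0-4(w=3) 2-4(w=9) 2-5(w=13)}
step 4: add edge 0-3 (w=1); MST = {0-3(w=1) 0-4(w=3) 2-4(w=9) 2-5(w=13)}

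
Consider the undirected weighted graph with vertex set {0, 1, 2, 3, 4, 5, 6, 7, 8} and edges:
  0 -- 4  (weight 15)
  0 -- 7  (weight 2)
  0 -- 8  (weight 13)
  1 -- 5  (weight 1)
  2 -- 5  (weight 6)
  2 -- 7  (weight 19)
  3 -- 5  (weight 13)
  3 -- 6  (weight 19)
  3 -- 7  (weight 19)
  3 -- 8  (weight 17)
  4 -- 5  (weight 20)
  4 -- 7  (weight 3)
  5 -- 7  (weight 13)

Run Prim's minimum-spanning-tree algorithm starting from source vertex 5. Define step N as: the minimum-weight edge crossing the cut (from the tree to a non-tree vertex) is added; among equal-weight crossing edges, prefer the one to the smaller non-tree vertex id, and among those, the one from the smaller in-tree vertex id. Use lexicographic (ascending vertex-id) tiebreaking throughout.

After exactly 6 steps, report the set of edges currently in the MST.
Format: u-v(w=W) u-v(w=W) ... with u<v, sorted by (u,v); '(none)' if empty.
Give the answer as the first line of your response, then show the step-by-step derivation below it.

0-7(w=2) 1-5(w=1) 2-5(w=6) 3-5(w=13) 4-7(w=3) 5-7(w=13)

step 1: add edge 1-5 (w=1); MST = {1-5(w=1)}
step 2: add edge 2-5 (w=6); MST = {1-5(w=1) 2-5(w=6)}
step 3: add edge 3-5 (w=13); MST = {1-5(w=1) 2-5(w=6) 3-5(w=13)}
step 4: add edge 5-7 (w=13); MST = {1-5(w=1) 2-5(w=6) 3-5(w=13) 5-7(w=13)}
step 5: add edge 0-7 (w=2); MST = {0-7(w=2) 1-5(w=1) 2-5(w=6) 3-5(w=13) 5-7(w=13)}
step 6: add edge 4-7 (w=3); MST = {0-7(w=2) 1-5(w=1) 2-5(w=6) 3-5(w=13) 4-7(w=3) 5-7(w=13)}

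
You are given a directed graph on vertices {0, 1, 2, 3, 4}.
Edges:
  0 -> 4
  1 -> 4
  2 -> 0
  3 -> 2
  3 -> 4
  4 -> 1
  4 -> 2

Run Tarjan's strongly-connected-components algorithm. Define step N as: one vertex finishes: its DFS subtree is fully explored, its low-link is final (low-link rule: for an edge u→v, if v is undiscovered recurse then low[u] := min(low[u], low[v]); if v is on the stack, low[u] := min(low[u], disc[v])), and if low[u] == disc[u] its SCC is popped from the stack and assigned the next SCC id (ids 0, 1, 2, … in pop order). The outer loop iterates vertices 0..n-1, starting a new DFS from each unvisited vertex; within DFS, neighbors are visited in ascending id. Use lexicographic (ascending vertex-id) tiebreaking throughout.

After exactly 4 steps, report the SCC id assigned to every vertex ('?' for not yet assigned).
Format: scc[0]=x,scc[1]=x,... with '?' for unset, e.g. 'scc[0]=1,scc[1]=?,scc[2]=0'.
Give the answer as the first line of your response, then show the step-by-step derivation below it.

scc[0]=0,scc[1]=0,scc[2]=0,scc[3]=?,scc[4]=0

step 1: low=(low[0]=0,low[1]=1,low[2]=?,low[3]=?,low[4]=1); scc=(scc[0]=?,scc[1]=?,scc[2]=?,scc[3]=?,scc[4]=?)
step 2: low=(low[0]=0,low[1]=1,low[2]=0,low[3]=?,low[4]=1); scc=(scc[0]=?,scc[1]=?,scc[2]=?,scc[3]=?,scc[4]=?)
step 3: low=(low[0]=0,low[1]=1,low[2]=0,low[3]=?,low[4]=0); scc=(scc[0]=?,scc[1]=?,scc[2]=?,scc[3]=?,scc[4]=?)
step 4: low=(low[0]=0,low[1]=1,low[2]=0,low[3]=?,low[4]=0); scc=(scc[0]=0,scc[1]=0,scc[2]=0,scc[3]=?,scc[4]=0)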